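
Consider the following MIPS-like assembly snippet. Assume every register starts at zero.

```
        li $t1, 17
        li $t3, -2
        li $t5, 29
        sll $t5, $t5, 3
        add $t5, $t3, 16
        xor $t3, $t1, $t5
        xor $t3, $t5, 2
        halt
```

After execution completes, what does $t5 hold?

14

$t1=17
$t3=-2
$t5=29
$t5=29<<3=232
$t5=(-2)+16=14
$t3=17^14=31
$t3=14^2=12
halt.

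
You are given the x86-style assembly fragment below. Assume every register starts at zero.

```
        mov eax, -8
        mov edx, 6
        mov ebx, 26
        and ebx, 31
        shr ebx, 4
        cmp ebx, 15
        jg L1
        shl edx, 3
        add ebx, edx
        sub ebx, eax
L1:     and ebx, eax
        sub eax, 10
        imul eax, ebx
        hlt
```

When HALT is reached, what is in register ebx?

mov eax, -8 → eax=-8
mov edx, 6 → edx=6
mov ebx, 26 → ebx=26
and ebx, 31 → ebx=26&31=26
shr ebx, 4 → ebx=26>>4=1
cmp ebx, 15  (cmp 1,15)
jg L1: not taken
shl edx, 3 → edx=6<<3=48
add ebx, edx → ebx=1+48=49
sub ebx, eax → ebx=49-(-8)=57
and ebx, eax → ebx=57&(-8)=56
sub eax, 10 → eax=(-8)-10=-18
imul eax, ebx → eax=(-18)*56=-1008
halt.

56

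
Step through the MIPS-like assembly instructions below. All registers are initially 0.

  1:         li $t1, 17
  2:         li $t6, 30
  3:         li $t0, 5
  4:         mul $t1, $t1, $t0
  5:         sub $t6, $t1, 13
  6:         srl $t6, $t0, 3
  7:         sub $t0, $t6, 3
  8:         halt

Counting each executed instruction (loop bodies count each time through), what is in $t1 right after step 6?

after li $t1, 17: $t1=17
after li $t6, 30: $t6=30
after li $t0, 5: $t0=5
after mul $t1, $t1, $t0: $t1=17*5=85
after sub $t6, $t1, 13: $t6=85-13=72
after srl $t6, $t0, 3: $t6=5>>3=0
After step 6: $t1 = 85.

85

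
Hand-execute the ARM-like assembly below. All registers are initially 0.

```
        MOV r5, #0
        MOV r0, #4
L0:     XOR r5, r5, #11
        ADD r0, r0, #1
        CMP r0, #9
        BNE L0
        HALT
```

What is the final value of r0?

9

after MOV r5, #0: r5=0
after MOV r0, #4: r0=4
after XOR r5, r5, #11: r5=0^11=11
after ADD r0, r0, #1: r0=4+1=5
CMP r0, #9  (cmp 5,9)
BNE L0: taken
after XOR r5, r5, #11: r5=11^11=0
after ADD r0, r0, #1: r0=5+1=6
CMP r0, #9  (cmp 6,9)
BNE L0: taken
after XOR r5, r5, #11: r5=0^11=11
after ADD r0, r0, #1: r0=6+1=7
CMP r0, #9  (cmp 7,9)
BNE L0: taken
after XOR r5, r5, #11: r5=11^11=0
after ADD r0, r0, #1: r0=7+1=8
CMP r0, #9  (cmp 8,9)
BNE L0: taken
after XOR r5, r5, #11: r5=0^11=11
after ADD r0, r0, #1: r0=8+1=9
CMP r0, #9  (cmp 9,9)
BNE L0: not taken
halt.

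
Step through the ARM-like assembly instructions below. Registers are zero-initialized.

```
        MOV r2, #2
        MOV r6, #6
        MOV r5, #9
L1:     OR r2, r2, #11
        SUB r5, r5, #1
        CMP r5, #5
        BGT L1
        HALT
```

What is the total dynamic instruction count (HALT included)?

20

r2=2
r6=6
r5=9
r2=2|11=11
r5=9-1=8
CMP r5, #5  (cmp 8,5)
BGT L1: taken
r2=11|11=11
r5=8-1=7
CMP r5, #5  (cmp 7,5)
BGT L1: taken
r2=11|11=11
r5=7-1=6
CMP r5, #5  (cmp 6,5)
BGT L1: taken
r2=11|11=11
r5=6-1=5
CMP r5, #5  (cmp 5,5)
BGT L1: not taken
halt.
Total executed instructions: 20.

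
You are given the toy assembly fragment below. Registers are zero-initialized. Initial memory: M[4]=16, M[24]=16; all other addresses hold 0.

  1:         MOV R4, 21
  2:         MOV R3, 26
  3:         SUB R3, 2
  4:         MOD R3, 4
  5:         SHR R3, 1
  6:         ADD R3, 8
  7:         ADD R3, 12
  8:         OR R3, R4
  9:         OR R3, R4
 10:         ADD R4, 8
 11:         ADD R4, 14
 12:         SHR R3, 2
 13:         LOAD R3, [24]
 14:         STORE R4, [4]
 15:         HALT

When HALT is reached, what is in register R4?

after MOV R4, 21: R4=21
after MOV R3, 26: R3=26
after SUB R3, 2: R3=26-2=24
after MOD R3, 4: R3=24%4=0
after SHR R3, 1: R3=0>>1=0
after ADD R3, 8: R3=0+8=8
after ADD R3, 12: R3=8+12=20
after OR R3, R4: R3=20|21=21
after OR R3, R4: R3=21|21=21
after ADD R4, 8: R4=21+8=29
after ADD R4, 14: R4=29+14=43
after SHR R3, 2: R3=21>>2=5
after LOAD R3, [24]: R3=M[24]=16
STORE R4, [4] → M[4]=43
halt.

43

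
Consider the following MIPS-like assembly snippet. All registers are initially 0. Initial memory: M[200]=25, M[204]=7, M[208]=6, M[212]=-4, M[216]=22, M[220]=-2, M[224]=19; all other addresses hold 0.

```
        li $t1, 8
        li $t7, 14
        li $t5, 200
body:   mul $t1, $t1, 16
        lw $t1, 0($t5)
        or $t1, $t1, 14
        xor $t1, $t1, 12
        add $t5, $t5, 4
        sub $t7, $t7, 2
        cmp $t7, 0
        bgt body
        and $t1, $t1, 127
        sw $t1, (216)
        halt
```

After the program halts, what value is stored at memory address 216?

li $t1, 8 → $t1=8
li $t7, 14 → $t7=14
li $t5, 200 → $t5=200
mul $t1, $t1, 16 → $t1=8*16=128
lw $t1, 0($t5) → $t1=M[200]=25
or $t1, $t1, 14 → $t1=25|14=31
xor $t1, $t1, 12 → $t1=31^12=19
add $t5, $t5, 4 → $t5=200+4=204
sub $t7, $t7, 2 → $t7=14-2=12
cmp $t7, 0  (cmp 12,0)
bgt body: taken
mul $t1, $t1, 16 → $t1=19*16=304
lw $t1, 0($t5) → $t1=M[204]=7
or $t1, $t1, 14 → $t1=7|14=15
xor $t1, $t1, 12 → $t1=15^12=3
add $t5, $t5, 4 → $t5=204+4=208
sub $t7, $t7, 2 → $t7=12-2=10
cmp $t7, 0  (cmp 10,0)
bgt body: taken
mul $t1, $t1, 16 → $t1=3*16=48
lw $t1, 0($t5) → $t1=M[208]=6
or $t1, $t1, 14 → $t1=6|14=14
xor $t1, $t1, 12 → $t1=14^12=2
add $t5, $t5, 4 → $t5=208+4=212
sub $t7, $t7, 2 → $t7=10-2=8
cmp $t7, 0  (cmp 8,0)
bgt body: taken
mul $t1, $t1, 16 → $t1=2*16=32
lw $t1, 0($t5) → $t1=M[212]=-4
or $t1, $t1, 14 → $t1=(-4)|14=-2
xor $t1, $t1, 12 → $t1=(-2)^12=-14
add $t5, $t5, 4 → $t5=212+4=216
sub $t7, $t7, 2 → $t7=8-2=6
cmp $t7, 0  (cmp 6,0)
bgt body: taken
mul $t1, $t1, 16 → $t1=(-14)*16=-224
lw $t1, 0($t5) → $t1=M[216]=22
or $t1, $t1, 14 → $t1=22|14=30
xor $t1, $t1, 12 → $t1=30^12=18
add $t5, $t5, 4 → $t5=216+4=220
sub $t7, $t7, 2 → $t7=6-2=4
cmp $t7, 0  (cmp 4,0)
bgt body: taken
mul $t1, $t1, 16 → $t1=18*16=288
lw $t1, 0($t5) → $t1=M[220]=-2
or $t1, $t1, 14 → $t1=(-2)|14=-2
xor $t1, $t1, 12 → $t1=(-2)^12=-14
add $t5, $t5, 4 → $t5=220+4=224
sub $t7, $t7, 2 → $t7=4-2=2
cmp $t7, 0  (cmp 2,0)
bgt body: taken
mul $t1, $t1, 16 → $t1=(-14)*16=-224
lw $t1, 0($t5) → $t1=M[224]=19
or $t1, $t1, 14 → $t1=19|14=31
xor $t1, $t1, 12 → $t1=31^12=19
add $t5, $t5, 4 → $t5=224+4=228
sub $t7, $t7, 2 → $t7=2-2=0
cmp $t7, 0  (cmp 0,0)
bgt body: not taken
and $t1, $t1, 127 → $t1=19&127=19
sw $t1, (216) → M[216]=19
halt.

19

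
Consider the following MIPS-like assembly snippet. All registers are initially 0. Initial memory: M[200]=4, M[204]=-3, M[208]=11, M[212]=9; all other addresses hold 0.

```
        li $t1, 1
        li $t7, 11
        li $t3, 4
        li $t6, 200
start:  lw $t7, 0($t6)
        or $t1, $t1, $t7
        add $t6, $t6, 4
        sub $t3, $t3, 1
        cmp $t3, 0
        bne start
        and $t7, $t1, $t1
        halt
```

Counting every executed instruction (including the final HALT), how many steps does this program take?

$t1=1
$t7=11
$t3=4
$t6=200
$t7=M[200]=4
$t1=1|4=5
$t6=200+4=204
$t3=4-1=3
cmp $t3, 0  (cmp 3,0)
bne start: taken
$t7=M[204]=-3
$t1=5|(-3)=-3
$t6=204+4=208
$t3=3-1=2
cmp $t3, 0  (cmp 2,0)
bne start: taken
$t7=M[208]=11
$t1=(-3)|11=-1
$t6=208+4=212
$t3=2-1=1
cmp $t3, 0  (cmp 1,0)
bne start: taken
$t7=M[212]=9
$t1=(-1)|9=-1
$t6=212+4=216
$t3=1-1=0
cmp $t3, 0  (cmp 0,0)
bne start: not taken
$t7=(-1)&(-1)=-1
halt.
Total executed instructions: 30.

30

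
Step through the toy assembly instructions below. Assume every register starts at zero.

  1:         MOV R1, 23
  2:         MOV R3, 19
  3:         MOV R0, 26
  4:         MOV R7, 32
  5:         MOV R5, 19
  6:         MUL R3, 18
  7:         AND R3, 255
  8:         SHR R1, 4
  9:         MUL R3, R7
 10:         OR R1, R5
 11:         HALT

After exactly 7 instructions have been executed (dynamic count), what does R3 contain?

after MOV R1, 23: R1=23
after MOV R3, 19: R3=19
after MOV R0, 26: R0=26
after MOV R7, 32: R7=32
after MOV R5, 19: R5=19
after MUL R3, 18: R3=19*18=342
after AND R3, 255: R3=342&255=86
After step 7: R3 = 86.

86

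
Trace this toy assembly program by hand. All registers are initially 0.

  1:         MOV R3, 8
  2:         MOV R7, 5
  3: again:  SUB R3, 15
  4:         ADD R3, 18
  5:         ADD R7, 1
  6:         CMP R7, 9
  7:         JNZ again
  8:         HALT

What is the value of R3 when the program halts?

after MOV R3, 8: R3=8
after MOV R7, 5: R7=5
after SUB R3, 15: R3=8-15=-7
after ADD R3, 18: R3=(-7)+18=11
after ADD R7, 1: R7=5+1=6
CMP R7, 9  (cmp 6,9)
JNZ again: taken
after SUB R3, 15: R3=11-15=-4
after ADD R3, 18: R3=(-4)+18=14
after ADD R7, 1: R7=6+1=7
CMP R7, 9  (cmp 7,9)
JNZ again: taken
after SUB R3, 15: R3=14-15=-1
after ADD R3, 18: R3=(-1)+18=17
after ADD R7, 1: R7=7+1=8
CMP R7, 9  (cmp 8,9)
JNZ again: taken
after SUB R3, 15: R3=17-15=2
after ADD R3, 18: R3=2+18=20
after ADD R7, 1: R7=8+1=9
CMP R7, 9  (cmp 9,9)
JNZ again: not taken
halt.

20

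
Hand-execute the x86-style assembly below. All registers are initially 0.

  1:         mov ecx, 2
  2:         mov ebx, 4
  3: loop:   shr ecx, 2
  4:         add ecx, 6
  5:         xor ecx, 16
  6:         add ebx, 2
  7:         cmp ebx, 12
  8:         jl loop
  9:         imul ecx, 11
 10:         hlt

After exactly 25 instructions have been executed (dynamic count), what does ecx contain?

29

ecx=2
ebx=4
ecx=2>>2=0
ecx=0+6=6
ecx=6^16=22
ebx=4+2=6
cmp ebx, 12  (cmp 6,12)
jl loop: taken
ecx=22>>2=5
ecx=5+6=11
ecx=11^16=27
ebx=6+2=8
cmp ebx, 12  (cmp 8,12)
jl loop: taken
ecx=27>>2=6
ecx=6+6=12
ecx=12^16=28
ebx=8+2=10
cmp ebx, 12  (cmp 10,12)
jl loop: taken
ecx=28>>2=7
ecx=7+6=13
ecx=13^16=29
ebx=10+2=12
cmp ebx, 12  (cmp 12,12)
After step 25: ecx = 29.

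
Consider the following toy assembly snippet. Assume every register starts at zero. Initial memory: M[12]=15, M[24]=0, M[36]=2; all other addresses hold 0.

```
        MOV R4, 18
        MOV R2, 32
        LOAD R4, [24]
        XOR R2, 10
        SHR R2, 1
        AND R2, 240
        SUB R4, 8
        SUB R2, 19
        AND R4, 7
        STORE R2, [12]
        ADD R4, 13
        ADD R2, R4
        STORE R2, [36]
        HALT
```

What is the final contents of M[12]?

after MOV R4, 18: R4=18
after MOV R2, 32: R2=32
after LOAD R4, [24]: R4=M[24]=0
after XOR R2, 10: R2=32^10=42
after SHR R2, 1: R2=42>>1=21
after AND R2, 240: R2=21&240=16
after SUB R4, 8: R4=0-8=-8
after SUB R2, 19: R2=16-19=-3
after AND R4, 7: R4=(-8)&7=0
STORE R2, [12] → M[12]=-3
after ADD R4, 13: R4=0+13=13
after ADD R2, R4: R2=(-3)+13=10
STORE R2, [36] → M[36]=10
halt.

-3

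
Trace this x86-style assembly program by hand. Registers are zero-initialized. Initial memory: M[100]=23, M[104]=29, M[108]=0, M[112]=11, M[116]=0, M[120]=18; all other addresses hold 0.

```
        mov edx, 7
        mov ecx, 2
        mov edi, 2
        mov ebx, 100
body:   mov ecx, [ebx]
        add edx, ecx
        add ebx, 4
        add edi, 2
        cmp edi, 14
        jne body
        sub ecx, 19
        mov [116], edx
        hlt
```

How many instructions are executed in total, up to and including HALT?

43

mov edx, 7 → edx=7
mov ecx, 2 → ecx=2
mov edi, 2 → edi=2
mov ebx, 100 → ebx=100
mov ecx, [ebx] → ecx=M[100]=23
add edx, ecx → edx=7+23=30
add ebx, 4 → ebx=100+4=104
add edi, 2 → edi=2+2=4
cmp edi, 14  (cmp 4,14)
jne body: taken
mov ecx, [ebx] → ecx=M[104]=29
add edx, ecx → edx=30+29=59
add ebx, 4 → ebx=104+4=108
add edi, 2 → edi=4+2=6
cmp edi, 14  (cmp 6,14)
jne body: taken
mov ecx, [ebx] → ecx=M[108]=0
add edx, ecx → edx=59+0=59
add ebx, 4 → ebx=108+4=112
add edi, 2 → edi=6+2=8
cmp edi, 14  (cmp 8,14)
jne body: taken
mov ecx, [ebx] → ecx=M[112]=11
add edx, ecx → edx=59+11=70
add ebx, 4 → ebx=112+4=116
add edi, 2 → edi=8+2=10
cmp edi, 14  (cmp 10,14)
jne body: taken
mov ecx, [ebx] → ecx=M[116]=0
add edx, ecx → edx=70+0=70
add ebx, 4 → ebx=116+4=120
add edi, 2 → edi=10+2=12
cmp edi, 14  (cmp 12,14)
jne body: taken
mov ecx, [ebx] → ecx=M[120]=18
add edx, ecx → edx=70+18=88
add ebx, 4 → ebx=120+4=124
add edi, 2 → edi=12+2=14
cmp edi, 14  (cmp 14,14)
jne body: not taken
sub ecx, 19 → ecx=18-19=-1
mov [116], edx → M[116]=88
halt.
Total executed instructions: 43.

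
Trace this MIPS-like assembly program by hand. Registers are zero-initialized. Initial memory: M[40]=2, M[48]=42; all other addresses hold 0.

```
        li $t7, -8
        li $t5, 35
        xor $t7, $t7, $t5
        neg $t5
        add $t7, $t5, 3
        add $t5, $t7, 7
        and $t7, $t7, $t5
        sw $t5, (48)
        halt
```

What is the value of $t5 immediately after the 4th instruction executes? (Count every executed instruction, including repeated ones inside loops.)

-35

$t7=-8
$t5=35
$t7=(-8)^35=-37
$t5=-(35)=-35
After step 4: $t5 = -35.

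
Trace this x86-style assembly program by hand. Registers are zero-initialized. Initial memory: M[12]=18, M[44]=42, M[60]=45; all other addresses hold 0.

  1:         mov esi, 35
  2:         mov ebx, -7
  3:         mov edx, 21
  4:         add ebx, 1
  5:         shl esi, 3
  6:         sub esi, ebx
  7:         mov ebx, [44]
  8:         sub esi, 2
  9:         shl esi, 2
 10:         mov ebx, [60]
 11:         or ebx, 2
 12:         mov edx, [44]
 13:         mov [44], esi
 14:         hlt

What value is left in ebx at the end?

47

mov esi, 35 → esi=35
mov ebx, -7 → ebx=-7
mov edx, 21 → edx=21
add ebx, 1 → ebx=(-7)+1=-6
shl esi, 3 → esi=35<<3=280
sub esi, ebx → esi=280-(-6)=286
mov ebx, [44] → ebx=M[44]=42
sub esi, 2 → esi=286-2=284
shl esi, 2 → esi=284<<2=1136
mov ebx, [60] → ebx=M[60]=45
or ebx, 2 → ebx=45|2=47
mov edx, [44] → edx=M[44]=42
mov [44], esi → M[44]=1136
halt.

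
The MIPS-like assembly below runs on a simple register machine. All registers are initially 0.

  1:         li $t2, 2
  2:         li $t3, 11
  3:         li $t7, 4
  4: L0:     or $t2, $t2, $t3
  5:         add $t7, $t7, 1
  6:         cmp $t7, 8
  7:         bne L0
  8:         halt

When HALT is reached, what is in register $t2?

$t2=2
$t3=11
$t7=4
$t2=2|11=11
$t7=4+1=5
cmp $t7, 8  (cmp 5,8)
bne L0: taken
$t2=11|11=11
$t7=5+1=6
cmp $t7, 8  (cmp 6,8)
bne L0: taken
$t2=11|11=11
$t7=6+1=7
cmp $t7, 8  (cmp 7,8)
bne L0: taken
$t2=11|11=11
$t7=7+1=8
cmp $t7, 8  (cmp 8,8)
bne L0: not taken
halt.

11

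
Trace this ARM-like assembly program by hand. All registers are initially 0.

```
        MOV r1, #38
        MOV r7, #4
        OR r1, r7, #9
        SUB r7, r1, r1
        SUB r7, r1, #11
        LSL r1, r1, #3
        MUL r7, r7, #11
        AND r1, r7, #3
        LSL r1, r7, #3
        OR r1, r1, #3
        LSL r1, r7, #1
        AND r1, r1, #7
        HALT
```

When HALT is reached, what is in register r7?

22

MOV r1, #38 → r1=38
MOV r7, #4 → r7=4
OR r1, r7, #9 → r1=4|9=13
SUB r7, r1, r1 → r7=13-13=0
SUB r7, r1, #11 → r7=13-11=2
LSL r1, r1, #3 → r1=13<<3=104
MUL r7, r7, #11 → r7=2*11=22
AND r1, r7, #3 → r1=22&3=2
LSL r1, r7, #3 → r1=22<<3=176
OR r1, r1, #3 → r1=176|3=179
LSL r1, r7, #1 → r1=22<<1=44
AND r1, r1, #7 → r1=44&7=4
halt.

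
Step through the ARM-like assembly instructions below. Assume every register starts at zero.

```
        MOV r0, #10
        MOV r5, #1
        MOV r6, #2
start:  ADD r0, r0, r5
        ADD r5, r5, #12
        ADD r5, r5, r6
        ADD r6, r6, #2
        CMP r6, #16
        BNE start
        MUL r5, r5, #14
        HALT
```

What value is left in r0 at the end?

r0=10
r5=1
r6=2
r0=10+1=11
r5=1+12=13
r5=13+2=15
r6=2+2=4
CMP r6, #16  (cmp 4,16)
BNE start: taken
r0=11+15=26
r5=15+12=27
r5=27+4=31
r6=4+2=6
CMP r6, #16  (cmp 6,16)
BNE start: taken
r0=26+31=57
r5=31+12=43
r5=43+6=49
r6=6+2=8
CMP r6, #16  (cmp 8,16)
BNE start: taken
r0=57+49=106
r5=49+12=61
r5=61+8=69
r6=8+2=10
CMP r6, #16  (cmp 10,16)
BNE start: taken
r0=106+69=175
r5=69+12=81
r5=81+10=91
r6=10+2=12
CMP r6, #16  (cmp 12,16)
BNE start: taken
r0=175+91=266
r5=91+12=103
r5=103+12=115
r6=12+2=14
CMP r6, #16  (cmp 14,16)
BNE start: taken
r0=266+115=381
r5=115+12=127
r5=127+14=141
r6=14+2=16
CMP r6, #16  (cmp 16,16)
BNE start: not taken
r5=141*14=1974
halt.

381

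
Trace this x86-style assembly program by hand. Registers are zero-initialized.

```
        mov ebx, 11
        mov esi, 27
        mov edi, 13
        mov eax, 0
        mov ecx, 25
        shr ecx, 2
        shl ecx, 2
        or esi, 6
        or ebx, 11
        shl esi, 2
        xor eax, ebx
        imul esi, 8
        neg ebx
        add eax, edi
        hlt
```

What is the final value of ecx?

ebx=11
esi=27
edi=13
eax=0
ecx=25
ecx=25>>2=6
ecx=6<<2=24
esi=27|6=31
ebx=11|11=11
esi=31<<2=124
eax=0^11=11
esi=124*8=992
ebx=-(11)=-11
eax=11+13=24
halt.

24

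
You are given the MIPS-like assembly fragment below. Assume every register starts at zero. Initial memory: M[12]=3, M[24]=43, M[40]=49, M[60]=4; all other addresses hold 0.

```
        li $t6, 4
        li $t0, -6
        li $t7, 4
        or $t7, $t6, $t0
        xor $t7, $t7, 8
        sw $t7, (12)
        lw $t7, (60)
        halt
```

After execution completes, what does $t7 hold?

4

$t6=4
$t0=-6
$t7=4
$t7=4|(-6)=-2
$t7=(-2)^8=-10
sw $t7, (12) → M[12]=-10
$t7=M[60]=4
halt.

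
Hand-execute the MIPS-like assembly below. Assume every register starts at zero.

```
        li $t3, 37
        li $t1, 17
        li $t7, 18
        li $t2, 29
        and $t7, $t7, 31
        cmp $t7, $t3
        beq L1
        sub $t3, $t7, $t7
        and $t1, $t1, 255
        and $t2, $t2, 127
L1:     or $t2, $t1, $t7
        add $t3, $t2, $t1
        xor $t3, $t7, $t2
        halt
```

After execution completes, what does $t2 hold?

19

li $t3, 37 → $t3=37
li $t1, 17 → $t1=17
li $t7, 18 → $t7=18
li $t2, 29 → $t2=29
and $t7, $t7, 31 → $t7=18&31=18
cmp $t7, $t3  (cmp 18,37)
beq L1: not taken
sub $t3, $t7, $t7 → $t3=18-18=0
and $t1, $t1, 255 → $t1=17&255=17
and $t2, $t2, 127 → $t2=29&127=29
or $t2, $t1, $t7 → $t2=17|18=19
add $t3, $t2, $t1 → $t3=19+17=36
xor $t3, $t7, $t2 → $t3=18^19=1
halt.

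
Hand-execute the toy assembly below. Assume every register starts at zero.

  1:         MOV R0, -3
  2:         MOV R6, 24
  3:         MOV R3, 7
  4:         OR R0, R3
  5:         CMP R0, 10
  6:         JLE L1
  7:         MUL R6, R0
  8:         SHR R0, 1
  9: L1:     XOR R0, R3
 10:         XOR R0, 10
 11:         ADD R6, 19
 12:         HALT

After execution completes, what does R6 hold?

after MOV R0, -3: R0=-3
after MOV R6, 24: R6=24
after MOV R3, 7: R3=7
after OR R0, R3: R0=(-3)|7=-1
CMP R0, 10  (cmp -1,10)
JLE L1: taken
after XOR R0, R3: R0=(-1)^7=-8
after XOR R0, 10: R0=(-8)^10=-14
after ADD R6, 19: R6=24+19=43
halt.

43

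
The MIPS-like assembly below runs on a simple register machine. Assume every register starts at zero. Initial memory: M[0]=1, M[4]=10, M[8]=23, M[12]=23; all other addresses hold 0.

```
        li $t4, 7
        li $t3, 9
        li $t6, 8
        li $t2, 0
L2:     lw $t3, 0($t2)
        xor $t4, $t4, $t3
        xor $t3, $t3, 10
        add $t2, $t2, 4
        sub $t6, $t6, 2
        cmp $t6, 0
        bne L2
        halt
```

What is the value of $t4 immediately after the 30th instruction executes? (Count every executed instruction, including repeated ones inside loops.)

12

$t4=7
$t3=9
$t6=8
$t2=0
$t3=M[0]=1
$t4=7^1=6
$t3=1^10=11
$t2=0+4=4
$t6=8-2=6
cmp $t6, 0  (cmp 6,0)
bne L2: taken
$t3=M[4]=10
$t4=6^10=12
$t3=10^10=0
$t2=4+4=8
$t6=6-2=4
cmp $t6, 0  (cmp 4,0)
bne L2: taken
$t3=M[8]=23
$t4=12^23=27
$t3=23^10=29
$t2=8+4=12
$t6=4-2=2
cmp $t6, 0  (cmp 2,0)
bne L2: taken
$t3=M[12]=23
$t4=27^23=12
$t3=23^10=29
$t2=12+4=16
$t6=2-2=0
After step 30: $t4 = 12.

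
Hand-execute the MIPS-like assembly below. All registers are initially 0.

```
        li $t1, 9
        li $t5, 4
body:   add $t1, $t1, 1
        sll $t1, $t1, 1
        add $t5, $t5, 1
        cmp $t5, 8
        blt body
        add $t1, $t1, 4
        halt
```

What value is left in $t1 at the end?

li $t1, 9 → $t1=9
li $t5, 4 → $t5=4
add $t1, $t1, 1 → $t1=9+1=10
sll $t1, $t1, 1 → $t1=10<<1=20
add $t5, $t5, 1 → $t5=4+1=5
cmp $t5, 8  (cmp 5,8)
blt body: taken
add $t1, $t1, 1 → $t1=20+1=21
sll $t1, $t1, 1 → $t1=21<<1=42
add $t5, $t5, 1 → $t5=5+1=6
cmp $t5, 8  (cmp 6,8)
blt body: taken
add $t1, $t1, 1 → $t1=42+1=43
sll $t1, $t1, 1 → $t1=43<<1=86
add $t5, $t5, 1 → $t5=6+1=7
cmp $t5, 8  (cmp 7,8)
blt body: taken
add $t1, $t1, 1 → $t1=86+1=87
sll $t1, $t1, 1 → $t1=87<<1=174
add $t5, $t5, 1 → $t5=7+1=8
cmp $t5, 8  (cmp 8,8)
blt body: not taken
add $t1, $t1, 4 → $t1=174+4=178
halt.

178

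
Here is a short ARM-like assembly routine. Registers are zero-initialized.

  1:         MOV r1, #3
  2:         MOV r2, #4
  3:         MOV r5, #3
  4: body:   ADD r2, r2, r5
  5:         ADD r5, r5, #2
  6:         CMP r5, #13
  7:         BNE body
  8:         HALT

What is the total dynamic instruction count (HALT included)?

24

r1=3
r2=4
r5=3
r2=4+3=7
r5=3+2=5
CMP r5, #13  (cmp 5,13)
BNE body: taken
r2=7+5=12
r5=5+2=7
CMP r5, #13  (cmp 7,13)
BNE body: taken
r2=12+7=19
r5=7+2=9
CMP r5, #13  (cmp 9,13)
BNE body: taken
r2=19+9=28
r5=9+2=11
CMP r5, #13  (cmp 11,13)
BNE body: taken
r2=28+11=39
r5=11+2=13
CMP r5, #13  (cmp 13,13)
BNE body: not taken
halt.
Total executed instructions: 24.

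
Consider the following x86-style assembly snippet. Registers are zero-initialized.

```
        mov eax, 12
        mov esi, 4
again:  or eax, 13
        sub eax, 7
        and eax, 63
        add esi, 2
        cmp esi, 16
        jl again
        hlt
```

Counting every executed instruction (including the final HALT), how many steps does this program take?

eax=12
esi=4
eax=12|13=13
eax=13-7=6
eax=6&63=6
esi=4+2=6
cmp esi, 16  (cmp 6,16)
jl again: taken
eax=6|13=15
eax=15-7=8
eax=8&63=8
esi=6+2=8
cmp esi, 16  (cmp 8,16)
jl again: taken
eax=8|13=13
eax=13-7=6
eax=6&63=6
esi=8+2=10
cmp esi, 16  (cmp 10,16)
jl again: taken
eax=6|13=15
eax=15-7=8
eax=8&63=8
esi=10+2=12
cmp esi, 16  (cmp 12,16)
jl again: taken
eax=8|13=13
eax=13-7=6
eax=6&63=6
esi=12+2=14
cmp esi, 16  (cmp 14,16)
jl again: taken
eax=6|13=15
eax=15-7=8
eax=8&63=8
esi=14+2=16
cmp esi, 16  (cmp 16,16)
jl again: not taken
halt.
Total executed instructions: 39.

39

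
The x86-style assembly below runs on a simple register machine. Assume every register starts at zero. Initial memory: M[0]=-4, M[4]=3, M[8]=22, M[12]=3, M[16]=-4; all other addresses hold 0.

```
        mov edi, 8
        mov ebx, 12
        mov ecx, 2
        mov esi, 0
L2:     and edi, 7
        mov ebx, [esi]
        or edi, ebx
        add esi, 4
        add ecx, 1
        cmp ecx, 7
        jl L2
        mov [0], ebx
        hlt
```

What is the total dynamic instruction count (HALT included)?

41

after mov edi, 8: edi=8
after mov ebx, 12: ebx=12
after mov ecx, 2: ecx=2
after mov esi, 0: esi=0
after and edi, 7: edi=8&7=0
after mov ebx, [esi]: ebx=M[0]=-4
after or edi, ebx: edi=0|(-4)=-4
after add esi, 4: esi=0+4=4
after add ecx, 1: ecx=2+1=3
cmp ecx, 7  (cmp 3,7)
jl L2: taken
after and edi, 7: edi=(-4)&7=4
after mov ebx, [esi]: ebx=M[4]=3
after or edi, ebx: edi=4|3=7
after add esi, 4: esi=4+4=8
after add ecx, 1: ecx=3+1=4
cmp ecx, 7  (cmp 4,7)
jl L2: taken
after and edi, 7: edi=7&7=7
after mov ebx, [esi]: ebx=M[8]=22
after or edi, ebx: edi=7|22=23
after add esi, 4: esi=8+4=12
after add ecx, 1: ecx=4+1=5
cmp ecx, 7  (cmp 5,7)
jl L2: taken
after and edi, 7: edi=23&7=7
after mov ebx, [esi]: ebx=M[12]=3
after or edi, ebx: edi=7|3=7
after add esi, 4: esi=12+4=16
after add ecx, 1: ecx=5+1=6
cmp ecx, 7  (cmp 6,7)
jl L2: taken
after and edi, 7: edi=7&7=7
after mov ebx, [esi]: ebx=M[16]=-4
after or edi, ebx: edi=7|(-4)=-1
after add esi, 4: esi=16+4=20
after add ecx, 1: ecx=6+1=7
cmp ecx, 7  (cmp 7,7)
jl L2: not taken
mov [0], ebx → M[0]=-4
halt.
Total executed instructions: 41.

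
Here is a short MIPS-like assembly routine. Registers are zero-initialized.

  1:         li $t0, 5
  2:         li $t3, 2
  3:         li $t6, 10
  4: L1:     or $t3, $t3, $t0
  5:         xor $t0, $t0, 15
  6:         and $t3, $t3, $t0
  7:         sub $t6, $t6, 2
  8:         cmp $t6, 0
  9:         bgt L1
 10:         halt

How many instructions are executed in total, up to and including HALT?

after li $t0, 5: $t0=5
after li $t3, 2: $t3=2
after li $t6, 10: $t6=10
after or $t3, $t3, $t0: $t3=2|5=7
after xor $t0, $t0, 15: $t0=5^15=10
after and $t3, $t3, $t0: $t3=7&10=2
after sub $t6, $t6, 2: $t6=10-2=8
cmp $t6, 0  (cmp 8,0)
bgt L1: taken
after or $t3, $t3, $t0: $t3=2|10=10
after xor $t0, $t0, 15: $t0=10^15=5
after and $t3, $t3, $t0: $t3=10&5=0
after sub $t6, $t6, 2: $t6=8-2=6
cmp $t6, 0  (cmp 6,0)
bgt L1: taken
after or $t3, $t3, $t0: $t3=0|5=5
after xor $t0, $t0, 15: $t0=5^15=10
after and $t3, $t3, $t0: $t3=5&10=0
after sub $t6, $t6, 2: $t6=6-2=4
cmp $t6, 0  (cmp 4,0)
bgt L1: taken
after or $t3, $t3, $t0: $t3=0|10=10
after xor $t0, $t0, 15: $t0=10^15=5
after and $t3, $t3, $t0: $t3=10&5=0
after sub $t6, $t6, 2: $t6=4-2=2
cmp $t6, 0  (cmp 2,0)
bgt L1: taken
after or $t3, $t3, $t0: $t3=0|5=5
after xor $t0, $t0, 15: $t0=5^15=10
after and $t3, $t3, $t0: $t3=5&10=0
after sub $t6, $t6, 2: $t6=2-2=0
cmp $t6, 0  (cmp 0,0)
bgt L1: not taken
halt.
Total executed instructions: 34.

34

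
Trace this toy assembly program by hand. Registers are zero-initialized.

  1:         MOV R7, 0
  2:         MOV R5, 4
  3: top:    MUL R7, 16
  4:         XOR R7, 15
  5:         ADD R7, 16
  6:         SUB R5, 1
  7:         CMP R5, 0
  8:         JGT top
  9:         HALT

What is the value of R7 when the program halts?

135439

after MOV R7, 0: R7=0
after MOV R5, 4: R5=4
after MUL R7, 16: R7=0*16=0
after XOR R7, 15: R7=0^15=15
after ADD R7, 16: R7=15+16=31
after SUB R5, 1: R5=4-1=3
CMP R5, 0  (cmp 3,0)
JGT top: taken
after MUL R7, 16: R7=31*16=496
after XOR R7, 15: R7=496^15=511
after ADD R7, 16: R7=511+16=527
after SUB R5, 1: R5=3-1=2
CMP R5, 0  (cmp 2,0)
JGT top: taken
after MUL R7, 16: R7=527*16=8432
after XOR R7, 15: R7=8432^15=8447
after ADD R7, 16: R7=8447+16=8463
after SUB R5, 1: R5=2-1=1
CMP R5, 0  (cmp 1,0)
JGT top: taken
after MUL R7, 16: R7=8463*16=135408
after XOR R7, 15: R7=135408^15=135423
after ADD R7, 16: R7=135423+16=135439
after SUB R5, 1: R5=1-1=0
CMP R5, 0  (cmp 0,0)
JGT top: not taken
halt.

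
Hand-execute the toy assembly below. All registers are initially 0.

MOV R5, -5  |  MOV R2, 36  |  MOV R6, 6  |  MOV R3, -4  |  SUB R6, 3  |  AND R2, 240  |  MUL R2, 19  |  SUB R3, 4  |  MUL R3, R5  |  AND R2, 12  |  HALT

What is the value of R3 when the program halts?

R5=-5
R2=36
R6=6
R3=-4
R6=6-3=3
R2=36&240=32
R2=32*19=608
R3=(-4)-4=-8
R3=(-8)*(-5)=40
R2=608&12=0
halt.

40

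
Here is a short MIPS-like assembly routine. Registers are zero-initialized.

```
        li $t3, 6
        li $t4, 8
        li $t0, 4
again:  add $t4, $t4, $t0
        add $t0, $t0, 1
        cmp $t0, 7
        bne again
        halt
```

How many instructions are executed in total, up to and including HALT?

16

$t3=6
$t4=8
$t0=4
$t4=8+4=12
$t0=4+1=5
cmp $t0, 7  (cmp 5,7)
bne again: taken
$t4=12+5=17
$t0=5+1=6
cmp $t0, 7  (cmp 6,7)
bne again: taken
$t4=17+6=23
$t0=6+1=7
cmp $t0, 7  (cmp 7,7)
bne again: not taken
halt.
Total executed instructions: 16.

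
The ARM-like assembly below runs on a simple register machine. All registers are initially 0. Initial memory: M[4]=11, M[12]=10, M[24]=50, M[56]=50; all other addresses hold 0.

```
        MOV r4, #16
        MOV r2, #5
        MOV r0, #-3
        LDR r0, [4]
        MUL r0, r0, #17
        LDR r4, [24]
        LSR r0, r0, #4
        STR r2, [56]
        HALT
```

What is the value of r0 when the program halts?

MOV r4, #16 → r4=16
MOV r2, #5 → r2=5
MOV r0, #-3 → r0=-3
LDR r0, [4] → r0=M[4]=11
MUL r0, r0, #17 → r0=11*17=187
LDR r4, [24] → r4=M[24]=50
LSR r0, r0, #4 → r0=187>>4=11
STR r2, [56] → M[56]=5
halt.

11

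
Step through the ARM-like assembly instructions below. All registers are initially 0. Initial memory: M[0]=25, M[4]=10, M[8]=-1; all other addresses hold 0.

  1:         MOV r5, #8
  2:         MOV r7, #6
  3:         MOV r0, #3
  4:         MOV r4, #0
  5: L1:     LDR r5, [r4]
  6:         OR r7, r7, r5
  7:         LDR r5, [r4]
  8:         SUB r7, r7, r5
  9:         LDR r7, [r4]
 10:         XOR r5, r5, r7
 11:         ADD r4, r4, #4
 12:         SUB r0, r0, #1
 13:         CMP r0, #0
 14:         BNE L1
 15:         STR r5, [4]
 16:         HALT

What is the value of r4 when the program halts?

12

MOV r5, #8 → r5=8
MOV r7, #6 → r7=6
MOV r0, #3 → r0=3
MOV r4, #0 → r4=0
LDR r5, [r4] → r5=M[0]=25
OR r7, r7, r5 → r7=6|25=31
LDR r5, [r4] → r5=M[0]=25
SUB r7, r7, r5 → r7=31-25=6
LDR r7, [r4] → r7=M[0]=25
XOR r5, r5, r7 → r5=25^25=0
ADD r4, r4, #4 → r4=0+4=4
SUB r0, r0, #1 → r0=3-1=2
CMP r0, #0  (cmp 2,0)
BNE L1: taken
LDR r5, [r4] → r5=M[4]=10
OR r7, r7, r5 → r7=25|10=27
LDR r5, [r4] → r5=M[4]=10
SUB r7, r7, r5 → r7=27-10=17
LDR r7, [r4] → r7=M[4]=10
XOR r5, r5, r7 → r5=10^10=0
ADD r4, r4, #4 → r4=4+4=8
SUB r0, r0, #1 → r0=2-1=1
CMP r0, #0  (cmp 1,0)
BNE L1: taken
LDR r5, [r4] → r5=M[8]=-1
OR r7, r7, r5 → r7=10|(-1)=-1
LDR r5, [r4] → r5=M[8]=-1
SUB r7, r7, r5 → r7=(-1)-(-1)=0
LDR r7, [r4] → r7=M[8]=-1
XOR r5, r5, r7 → r5=(-1)^(-1)=0
ADD r4, r4, #4 → r4=8+4=12
SUB r0, r0, #1 → r0=1-1=0
CMP r0, #0  (cmp 0,0)
BNE L1: not taken
STR r5, [4] → M[4]=0
halt.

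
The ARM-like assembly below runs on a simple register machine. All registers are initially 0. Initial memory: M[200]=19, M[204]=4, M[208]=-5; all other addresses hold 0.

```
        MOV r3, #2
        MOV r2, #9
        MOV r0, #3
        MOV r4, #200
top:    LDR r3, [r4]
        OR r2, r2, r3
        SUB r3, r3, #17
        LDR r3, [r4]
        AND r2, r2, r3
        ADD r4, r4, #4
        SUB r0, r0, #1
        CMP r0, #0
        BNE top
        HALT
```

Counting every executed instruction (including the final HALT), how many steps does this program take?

32

r3=2
r2=9
r0=3
r4=200
r3=M[200]=19
r2=9|19=27
r3=19-17=2
r3=M[200]=19
r2=27&19=19
r4=200+4=204
r0=3-1=2
CMP r0, #0  (cmp 2,0)
BNE top: taken
r3=M[204]=4
r2=19|4=23
r3=4-17=-13
r3=M[204]=4
r2=23&4=4
r4=204+4=208
r0=2-1=1
CMP r0, #0  (cmp 1,0)
BNE top: taken
r3=M[208]=-5
r2=4|(-5)=-1
r3=(-5)-17=-22
r3=M[208]=-5
r2=(-1)&(-5)=-5
r4=208+4=212
r0=1-1=0
CMP r0, #0  (cmp 0,0)
BNE top: not taken
halt.
Total executed instructions: 32.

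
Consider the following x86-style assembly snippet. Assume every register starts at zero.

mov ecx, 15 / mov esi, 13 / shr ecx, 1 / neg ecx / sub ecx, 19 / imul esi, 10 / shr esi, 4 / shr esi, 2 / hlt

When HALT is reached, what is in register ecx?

-26

mov ecx, 15 → ecx=15
mov esi, 13 → esi=13
shr ecx, 1 → ecx=15>>1=7
neg ecx → ecx=-(7)=-7
sub ecx, 19 → ecx=(-7)-19=-26
imul esi, 10 → esi=13*10=130
shr esi, 4 → esi=130>>4=8
shr esi, 2 → esi=8>>2=2
halt.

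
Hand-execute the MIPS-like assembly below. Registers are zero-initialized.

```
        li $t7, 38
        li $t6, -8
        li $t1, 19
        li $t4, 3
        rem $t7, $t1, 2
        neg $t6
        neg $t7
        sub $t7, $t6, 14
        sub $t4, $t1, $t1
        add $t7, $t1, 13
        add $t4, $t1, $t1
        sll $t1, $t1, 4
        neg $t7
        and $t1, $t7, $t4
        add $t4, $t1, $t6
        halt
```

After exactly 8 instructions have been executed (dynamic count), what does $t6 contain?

li $t7, 38 → $t7=38
li $t6, -8 → $t6=-8
li $t1, 19 → $t1=19
li $t4, 3 → $t4=3
rem $t7, $t1, 2 → $t7=19%2=1
neg $t6 → $t6=-(-8)=8
neg $t7 → $t7=-(1)=-1
sub $t7, $t6, 14 → $t7=8-14=-6
After step 8: $t6 = 8.

8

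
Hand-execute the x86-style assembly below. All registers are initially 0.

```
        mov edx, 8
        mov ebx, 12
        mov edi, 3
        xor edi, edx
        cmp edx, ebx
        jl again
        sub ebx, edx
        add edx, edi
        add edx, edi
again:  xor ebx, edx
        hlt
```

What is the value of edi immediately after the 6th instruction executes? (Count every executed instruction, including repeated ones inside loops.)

mov edx, 8 → edx=8
mov ebx, 12 → ebx=12
mov edi, 3 → edi=3
xor edi, edx → edi=3^8=11
cmp edx, ebx  (cmp 8,12)
jl again: taken
After step 6: edi = 11.

11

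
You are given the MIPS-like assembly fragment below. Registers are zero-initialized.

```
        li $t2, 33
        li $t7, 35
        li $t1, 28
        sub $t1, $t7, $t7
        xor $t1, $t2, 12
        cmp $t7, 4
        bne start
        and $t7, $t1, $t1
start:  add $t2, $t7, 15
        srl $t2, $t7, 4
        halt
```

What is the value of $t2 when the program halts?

$t2=33
$t7=35
$t1=28
$t1=35-35=0
$t1=33^12=45
cmp $t7, 4  (cmp 35,4)
bne start: taken
$t2=35+15=50
$t2=35>>4=2
halt.

2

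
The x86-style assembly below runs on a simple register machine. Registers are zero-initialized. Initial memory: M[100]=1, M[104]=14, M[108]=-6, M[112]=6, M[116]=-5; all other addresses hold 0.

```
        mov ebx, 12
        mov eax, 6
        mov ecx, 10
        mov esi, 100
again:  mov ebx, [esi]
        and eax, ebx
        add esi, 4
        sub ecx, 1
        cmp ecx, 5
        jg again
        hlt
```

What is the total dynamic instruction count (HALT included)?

mov ebx, 12 → ebx=12
mov eax, 6 → eax=6
mov ecx, 10 → ecx=10
mov esi, 100 → esi=100
mov ebx, [esi] → ebx=M[100]=1
and eax, ebx → eax=6&1=0
add esi, 4 → esi=100+4=104
sub ecx, 1 → ecx=10-1=9
cmp ecx, 5  (cmp 9,5)
jg again: taken
mov ebx, [esi] → ebx=M[104]=14
and eax, ebx → eax=0&14=0
add esi, 4 → esi=104+4=108
sub ecx, 1 → ecx=9-1=8
cmp ecx, 5  (cmp 8,5)
jg again: taken
mov ebx, [esi] → ebx=M[108]=-6
and eax, ebx → eax=0&(-6)=0
add esi, 4 → esi=108+4=112
sub ecx, 1 → ecx=8-1=7
cmp ecx, 5  (cmp 7,5)
jg again: taken
mov ebx, [esi] → ebx=M[112]=6
and eax, ebx → eax=0&6=0
add esi, 4 → esi=112+4=116
sub ecx, 1 → ecx=7-1=6
cmp ecx, 5  (cmp 6,5)
jg again: taken
mov ebx, [esi] → ebx=M[116]=-5
and eax, ebx → eax=0&(-5)=0
add esi, 4 → esi=116+4=120
sub ecx, 1 → ecx=6-1=5
cmp ecx, 5  (cmp 5,5)
jg again: not taken
halt.
Total executed instructions: 35.

35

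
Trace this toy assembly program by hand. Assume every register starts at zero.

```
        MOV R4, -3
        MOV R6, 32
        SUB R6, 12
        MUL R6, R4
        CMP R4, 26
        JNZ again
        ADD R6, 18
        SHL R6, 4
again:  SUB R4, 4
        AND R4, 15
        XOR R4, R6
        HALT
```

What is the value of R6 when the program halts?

-60

R4=-3
R6=32
R6=32-12=20
R6=20*(-3)=-60
CMP R4, 26  (cmp -3,26)
JNZ again: taken
R4=(-3)-4=-7
R4=(-7)&15=9
R4=9^(-60)=-51
halt.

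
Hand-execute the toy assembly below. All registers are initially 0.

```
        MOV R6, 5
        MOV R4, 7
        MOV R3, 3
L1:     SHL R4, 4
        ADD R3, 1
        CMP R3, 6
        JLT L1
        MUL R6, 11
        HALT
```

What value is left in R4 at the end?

28672

MOV R6, 5 → R6=5
MOV R4, 7 → R4=7
MOV R3, 3 → R3=3
SHL R4, 4 → R4=7<<4=112
ADD R3, 1 → R3=3+1=4
CMP R3, 6  (cmp 4,6)
JLT L1: taken
SHL R4, 4 → R4=112<<4=1792
ADD R3, 1 → R3=4+1=5
CMP R3, 6  (cmp 5,6)
JLT L1: taken
SHL R4, 4 → R4=1792<<4=28672
ADD R3, 1 → R3=5+1=6
CMP R3, 6  (cmp 6,6)
JLT L1: not taken
MUL R6, 11 → R6=5*11=55
halt.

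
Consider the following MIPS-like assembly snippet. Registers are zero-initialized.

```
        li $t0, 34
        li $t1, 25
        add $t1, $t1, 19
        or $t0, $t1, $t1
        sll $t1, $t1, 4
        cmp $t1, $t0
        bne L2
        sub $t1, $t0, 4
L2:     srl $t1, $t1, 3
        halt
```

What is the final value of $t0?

after li $t0, 34: $t0=34
after li $t1, 25: $t1=25
after add $t1, $t1, 19: $t1=25+19=44
after or $t0, $t1, $t1: $t0=44|44=44
after sll $t1, $t1, 4: $t1=44<<4=704
cmp $t1, $t0  (cmp 704,44)
bne L2: taken
after srl $t1, $t1, 3: $t1=704>>3=88
halt.

44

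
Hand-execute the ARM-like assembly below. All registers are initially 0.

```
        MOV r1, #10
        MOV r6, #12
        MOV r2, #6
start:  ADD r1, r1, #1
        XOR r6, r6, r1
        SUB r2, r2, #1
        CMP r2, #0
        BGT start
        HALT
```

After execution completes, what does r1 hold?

after MOV r1, #10: r1=10
after MOV r6, #12: r6=12
after MOV r2, #6: r2=6
after ADD r1, r1, #1: r1=10+1=11
after XOR r6, r6, r1: r6=12^11=7
after SUB r2, r2, #1: r2=6-1=5
CMP r2, #0  (cmp 5,0)
BGT start: taken
after ADD r1, r1, #1: r1=11+1=12
after XOR r6, r6, r1: r6=7^12=11
after SUB r2, r2, #1: r2=5-1=4
CMP r2, #0  (cmp 4,0)
BGT start: taken
after ADD r1, r1, #1: r1=12+1=13
after XOR r6, r6, r1: r6=11^13=6
after SUB r2, r2, #1: r2=4-1=3
CMP r2, #0  (cmp 3,0)
BGT start: taken
after ADD r1, r1, #1: r1=13+1=14
after XOR r6, r6, r1: r6=6^14=8
after SUB r2, r2, #1: r2=3-1=2
CMP r2, #0  (cmp 2,0)
BGT start: taken
after ADD r1, r1, #1: r1=14+1=15
after XOR r6, r6, r1: r6=8^15=7
after SUB r2, r2, #1: r2=2-1=1
CMP r2, #0  (cmp 1,0)
BGT start: taken
after ADD r1, r1, #1: r1=15+1=16
after XOR r6, r6, r1: r6=7^16=23
after SUB r2, r2, #1: r2=1-1=0
CMP r2, #0  (cmp 0,0)
BGT start: not taken
halt.

16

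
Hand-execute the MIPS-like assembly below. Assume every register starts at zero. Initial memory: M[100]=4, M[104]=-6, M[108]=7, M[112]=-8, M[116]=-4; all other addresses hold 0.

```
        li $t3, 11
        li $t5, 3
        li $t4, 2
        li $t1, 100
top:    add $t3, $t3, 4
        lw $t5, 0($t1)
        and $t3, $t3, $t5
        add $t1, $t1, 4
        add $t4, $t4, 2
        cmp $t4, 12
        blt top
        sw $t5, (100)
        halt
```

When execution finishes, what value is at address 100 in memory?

-4

$t3=11
$t5=3
$t4=2
$t1=100
$t3=11+4=15
$t5=M[100]=4
$t3=15&4=4
$t1=100+4=104
$t4=2+2=4
cmp $t4, 12  (cmp 4,12)
blt top: taken
$t3=4+4=8
$t5=M[104]=-6
$t3=8&(-6)=8
$t1=104+4=108
$t4=4+2=6
cmp $t4, 12  (cmp 6,12)
blt top: taken
$t3=8+4=12
$t5=M[108]=7
$t3=12&7=4
$t1=108+4=112
$t4=6+2=8
cmp $t4, 12  (cmp 8,12)
blt top: taken
$t3=4+4=8
$t5=M[112]=-8
$t3=8&(-8)=8
$t1=112+4=116
$t4=8+2=10
cmp $t4, 12  (cmp 10,12)
blt top: taken
$t3=8+4=12
$t5=M[116]=-4
$t3=12&(-4)=12
$t1=116+4=120
$t4=10+2=12
cmp $t4, 12  (cmp 12,12)
blt top: not taken
sw $t5, (100) → M[100]=-4
halt.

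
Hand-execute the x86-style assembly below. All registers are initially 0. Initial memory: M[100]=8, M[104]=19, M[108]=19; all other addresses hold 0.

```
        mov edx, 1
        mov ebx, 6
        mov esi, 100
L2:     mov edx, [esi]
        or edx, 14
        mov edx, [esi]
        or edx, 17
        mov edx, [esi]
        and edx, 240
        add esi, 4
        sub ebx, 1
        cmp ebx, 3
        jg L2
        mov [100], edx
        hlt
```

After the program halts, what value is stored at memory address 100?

16

after mov edx, 1: edx=1
after mov ebx, 6: ebx=6
after mov esi, 100: esi=100
after mov edx, [esi]: edx=M[100]=8
after or edx, 14: edx=8|14=14
after mov edx, [esi]: edx=M[100]=8
after or edx, 17: edx=8|17=25
after mov edx, [esi]: edx=M[100]=8
after and edx, 240: edx=8&240=0
after add esi, 4: esi=100+4=104
after sub ebx, 1: ebx=6-1=5
cmp ebx, 3  (cmp 5,3)
jg L2: taken
after mov edx, [esi]: edx=M[104]=19
after or edx, 14: edx=19|14=31
after mov edx, [esi]: edx=M[104]=19
after or edx, 17: edx=19|17=19
after mov edx, [esi]: edx=M[104]=19
after and edx, 240: edx=19&240=16
after add esi, 4: esi=104+4=108
after sub ebx, 1: ebx=5-1=4
cmp ebx, 3  (cmp 4,3)
jg L2: taken
after mov edx, [esi]: edx=M[108]=19
after or edx, 14: edx=19|14=31
after mov edx, [esi]: edx=M[108]=19
after or edx, 17: edx=19|17=19
after mov edx, [esi]: edx=M[108]=19
after and edx, 240: edx=19&240=16
after add esi, 4: esi=108+4=112
after sub ebx, 1: ebx=4-1=3
cmp ebx, 3  (cmp 3,3)
jg L2: not taken
mov [100], edx → M[100]=16
halt.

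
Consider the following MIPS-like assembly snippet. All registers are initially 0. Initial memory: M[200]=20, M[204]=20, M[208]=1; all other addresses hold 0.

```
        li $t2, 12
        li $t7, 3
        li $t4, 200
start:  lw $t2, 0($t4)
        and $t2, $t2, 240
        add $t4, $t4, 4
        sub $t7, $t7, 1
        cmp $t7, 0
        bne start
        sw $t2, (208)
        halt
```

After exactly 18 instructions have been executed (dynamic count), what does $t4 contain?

212

li $t2, 12 → $t2=12
li $t7, 3 → $t7=3
li $t4, 200 → $t4=200
lw $t2, 0($t4) → $t2=M[200]=20
and $t2, $t2, 240 → $t2=20&240=16
add $t4, $t4, 4 → $t4=200+4=204
sub $t7, $t7, 1 → $t7=3-1=2
cmp $t7, 0  (cmp 2,0)
bne start: taken
lw $t2, 0($t4) → $t2=M[204]=20
and $t2, $t2, 240 → $t2=20&240=16
add $t4, $t4, 4 → $t4=204+4=208
sub $t7, $t7, 1 → $t7=2-1=1
cmp $t7, 0  (cmp 1,0)
bne start: taken
lw $t2, 0($t4) → $t2=M[208]=1
and $t2, $t2, 240 → $t2=1&240=0
add $t4, $t4, 4 → $t4=208+4=212
After step 18: $t4 = 212.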